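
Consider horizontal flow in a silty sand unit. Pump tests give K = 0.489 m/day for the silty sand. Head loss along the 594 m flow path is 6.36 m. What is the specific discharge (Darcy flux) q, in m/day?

0.00524

Hydraulic gradient i = Δh / L = 6.36 / 594 = 0.01071.
Specific discharge q = K · i = 0.4890 × 0.01071 = 0.005236 m/day.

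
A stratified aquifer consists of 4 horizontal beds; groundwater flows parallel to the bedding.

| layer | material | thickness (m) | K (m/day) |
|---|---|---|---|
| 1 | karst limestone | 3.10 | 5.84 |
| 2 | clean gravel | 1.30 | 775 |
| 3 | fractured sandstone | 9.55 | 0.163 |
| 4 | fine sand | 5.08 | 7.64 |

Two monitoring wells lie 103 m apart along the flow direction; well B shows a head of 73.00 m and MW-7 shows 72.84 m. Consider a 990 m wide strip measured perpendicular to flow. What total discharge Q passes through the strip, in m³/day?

1640

Flow is parallel to layering, so each bed carries its own Darcy discharge and the transmissivities add.
Σ(K_i·b_i) = 5.84×3.10 + 775×1.30 + 0.163×9.55 + 7.64×5.08 = 1066 m²/day.
Hydraulic gradient i = (73.00 − 72.84) / 103 = 0.16 / 103 = 0.001553.
Q = Σ(K_i·b_i) · W · i = 1066 × 990 × 0.001553 = 1639 m³/day.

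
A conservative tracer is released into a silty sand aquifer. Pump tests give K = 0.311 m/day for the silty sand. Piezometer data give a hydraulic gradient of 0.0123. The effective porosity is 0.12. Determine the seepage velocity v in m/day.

0.0319

Hydraulic gradient i = 0.0123.
Darcy flux q = K · i = 0.3110 × 0.01230 = 0.003825 m/day.
Seepage velocity v = q / n_e = 0.003825 / 0.12 = 0.03188 m/day.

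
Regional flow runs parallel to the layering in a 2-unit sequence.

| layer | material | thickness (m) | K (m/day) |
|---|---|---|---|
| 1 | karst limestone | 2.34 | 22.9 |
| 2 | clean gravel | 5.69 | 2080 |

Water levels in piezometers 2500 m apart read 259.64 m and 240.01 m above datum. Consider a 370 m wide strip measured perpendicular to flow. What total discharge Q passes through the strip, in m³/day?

Flow is parallel to layering, so each bed carries its own Darcy discharge and the transmissivities add.
Σ(K_i·b_i) = 22.9×2.34 + 2080×5.69 = 11889 m²/day.
Hydraulic gradient i = (259.64 − 240.01) / 2500 = 19.63 / 2500 = 0.007852.
Q = Σ(K_i·b_i) · W · i = 11889 × 370 × 0.007852 = 34540 m³/day.

34500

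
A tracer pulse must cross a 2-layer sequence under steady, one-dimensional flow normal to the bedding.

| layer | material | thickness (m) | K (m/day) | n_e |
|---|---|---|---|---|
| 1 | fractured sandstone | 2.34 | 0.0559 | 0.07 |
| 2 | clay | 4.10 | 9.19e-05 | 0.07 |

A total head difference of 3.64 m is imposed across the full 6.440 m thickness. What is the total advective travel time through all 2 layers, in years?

15.1

With flow normal to the layers, continuity requires the same specific discharge q through every layer.
Σ(b_i/K_i) = 2.34/0.0559 + 4.10/9.19e-05 = 44656 d.
q = Δh / Σ(b_i/K_i) = 3.64 / 44656 = 8.151e-05 m/day.
In each layer the seepage velocity is v_i = q/n_i, so the layer transit time is t_i = b_i·n_i / q:
  layer 1 (fractured sandstone): t_1 = 2.34 × 0.07 / 8.151e-05 = 2010 d
  layer 2 (clay): t_2 = 4.10 × 0.07 / 8.151e-05 = 3521 d
Total t = Σ t_i = 5530 days = 15.14 years.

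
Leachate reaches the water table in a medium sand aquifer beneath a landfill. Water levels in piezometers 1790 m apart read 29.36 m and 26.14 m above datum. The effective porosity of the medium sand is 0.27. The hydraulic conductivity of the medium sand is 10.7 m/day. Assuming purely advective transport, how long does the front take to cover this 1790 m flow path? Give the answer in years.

Hydraulic gradient i = (29.36 − 26.14) / 1790 = 3.22 / 1790 = 0.001799.
Darcy flux q = K · i = 10.70 × 0.001799 = 0.01925 m/day.
Seepage velocity v = q / n_e = 0.01925 / 0.27 = 0.07129 m/day.
Travel time t = L / v = 1790 / 0.07129 = 25109 days = 68.74 years.

68.7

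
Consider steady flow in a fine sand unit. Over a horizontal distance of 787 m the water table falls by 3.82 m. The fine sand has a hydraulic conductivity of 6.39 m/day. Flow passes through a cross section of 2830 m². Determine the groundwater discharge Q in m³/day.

Hydraulic gradient i = Δh / L = 3.82 / 787 = 0.004854.
Darcy's law: Q = K · A · i = 6.390 × 2830 × 0.004854 = 87.78 m³/day.

87.8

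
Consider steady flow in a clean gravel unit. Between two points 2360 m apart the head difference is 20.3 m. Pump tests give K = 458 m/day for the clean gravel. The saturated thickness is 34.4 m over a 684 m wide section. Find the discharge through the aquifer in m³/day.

92700

Cross-sectional area A = 684 × 34.4 = 23530 m².
Hydraulic gradient i = Δh / L = 20.3 / 2360 = 0.008602.
Darcy's law: Q = K · A · i = 458.0 × 23530 × 0.008602 = 92697 m³/day.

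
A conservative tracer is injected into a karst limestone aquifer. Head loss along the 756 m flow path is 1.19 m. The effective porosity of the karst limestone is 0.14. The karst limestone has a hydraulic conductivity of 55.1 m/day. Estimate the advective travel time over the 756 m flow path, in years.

Hydraulic gradient i = Δh / L = 1.19 / 756 = 0.001574.
Darcy flux q = K · i = 55.10 × 0.001574 = 0.08673 m/day.
Seepage velocity v = q / n_e = 0.08673 / 0.14 = 0.6195 m/day.
Travel time t = L / v = 756 / 0.6195 = 1220 days = 3.341 years.

3.34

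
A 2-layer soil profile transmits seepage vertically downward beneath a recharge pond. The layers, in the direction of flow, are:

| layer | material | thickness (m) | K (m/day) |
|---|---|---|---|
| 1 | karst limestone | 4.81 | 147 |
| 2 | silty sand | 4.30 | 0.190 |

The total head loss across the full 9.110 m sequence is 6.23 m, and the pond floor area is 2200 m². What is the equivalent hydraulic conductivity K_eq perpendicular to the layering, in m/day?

0.402

Flow is perpendicular to layering, so the layers act in series and the equivalent K is the thickness-weighted harmonic mean.
Total thickness L = 4.81 + 4.30 = 9.110 m.
Σ(b_i/K_i) = 4.81/147 + 4.30/0.190 = 22.66 d.
K_eq = L / Σ(b_i/K_i) = 9.110 / 22.66 = 0.4020 m/day.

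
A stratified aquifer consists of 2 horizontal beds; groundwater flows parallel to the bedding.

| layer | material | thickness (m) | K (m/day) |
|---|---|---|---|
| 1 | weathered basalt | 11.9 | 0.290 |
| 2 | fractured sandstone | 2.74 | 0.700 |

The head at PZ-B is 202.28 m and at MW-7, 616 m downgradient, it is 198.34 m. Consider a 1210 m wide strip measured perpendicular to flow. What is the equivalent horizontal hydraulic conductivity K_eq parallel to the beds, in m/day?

Flow is parallel to layering, so each bed carries its own Darcy discharge and the transmissivities add.
Σ(K_i·b_i) = 0.290×11.9 + 0.700×2.74 = 5.369 m²/day.
Total thickness b = 14.64 m, so K_eq = Σ(K_i·b_i)/b = 0.3667 m/day.

0.367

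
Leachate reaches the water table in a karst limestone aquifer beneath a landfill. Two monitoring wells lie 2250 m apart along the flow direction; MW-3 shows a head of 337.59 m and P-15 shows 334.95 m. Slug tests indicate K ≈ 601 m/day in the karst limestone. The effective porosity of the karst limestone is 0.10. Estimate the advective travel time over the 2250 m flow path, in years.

Hydraulic gradient i = (337.59 − 334.95) / 2250 = 2.64 / 2250 = 0.001173.
Darcy flux q = K · i = 601.0 × 0.001173 = 0.7052 m/day.
Seepage velocity v = q / n_e = 0.7052 / 0.10 = 7.052 m/day.
Travel time t = L / v = 2250 / 7.052 = 319.1 days = 0.8736 years.

0.874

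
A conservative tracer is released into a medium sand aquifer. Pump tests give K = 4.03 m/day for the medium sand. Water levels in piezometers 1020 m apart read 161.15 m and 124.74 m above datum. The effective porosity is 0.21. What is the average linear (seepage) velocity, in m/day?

Hydraulic gradient i = (161.15 − 124.74) / 1020 = 36.41 / 1020 = 0.03570.
Darcy flux q = K · i = 4.030 × 0.03570 = 0.1439 m/day.
Seepage velocity v = q / n_e = 0.1439 / 0.21 = 0.6850 m/day.

0.685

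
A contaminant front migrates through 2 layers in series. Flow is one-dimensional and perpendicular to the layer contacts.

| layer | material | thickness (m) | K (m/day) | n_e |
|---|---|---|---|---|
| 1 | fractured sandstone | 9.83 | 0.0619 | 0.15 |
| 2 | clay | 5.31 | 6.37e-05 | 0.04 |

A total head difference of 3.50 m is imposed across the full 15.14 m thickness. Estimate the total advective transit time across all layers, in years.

110

With flow normal to the layers, continuity requires the same specific discharge q through every layer.
Σ(b_i/K_i) = 9.83/0.0619 + 5.31/6.37e-05 = 83518 d.
q = Δh / Σ(b_i/K_i) = 3.50 / 83518 = 4.191e-05 m/day.
In each layer the seepage velocity is v_i = q/n_i, so the layer transit time is t_i = b_i·n_i / q:
  layer 1 (fractured sandstone): t_1 = 9.83 × 0.15 / 4.191e-05 = 35185 d
  layer 2 (clay): t_2 = 5.31 × 0.04 / 4.191e-05 = 5068 d
Total t = Σ t_i = 40253 days = 110.2 years.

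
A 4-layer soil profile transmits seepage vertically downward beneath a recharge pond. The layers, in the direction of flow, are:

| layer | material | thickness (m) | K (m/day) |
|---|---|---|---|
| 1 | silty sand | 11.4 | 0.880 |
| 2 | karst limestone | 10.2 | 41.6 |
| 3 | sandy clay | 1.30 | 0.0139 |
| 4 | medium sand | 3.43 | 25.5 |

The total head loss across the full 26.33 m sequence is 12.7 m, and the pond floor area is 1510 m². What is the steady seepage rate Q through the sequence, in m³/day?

179

Flow is perpendicular to layering, so the layers act in series and the equivalent K is the thickness-weighted harmonic mean.
Total thickness L = 11.4 + 10.2 + 1.30 + 3.43 = 26.33 m.
Σ(b_i/K_i) = 11.4/0.880 + 10.2/41.6 + 1.30/0.0139 + 3.43/25.5 = 106.9 d.
K_eq = L / Σ(b_i/K_i) = 26.33 / 106.9 = 0.2464 m/day.
Q = K_eq · A · (Δh/L) = 0.2464 × 1510 × (12.7/26.33) = 179.5 m³/day.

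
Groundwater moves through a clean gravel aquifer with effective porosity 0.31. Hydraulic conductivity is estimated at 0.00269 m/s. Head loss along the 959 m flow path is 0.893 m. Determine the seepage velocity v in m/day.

0.698

Convert K: 0.00269 m/s × 86400 = 232.4 m/day.
Hydraulic gradient i = Δh / L = 0.893 / 959 = 0.0009312.
Darcy flux q = K · i = 232.4 × 0.0009312 = 0.2164 m/day.
Seepage velocity v = q / n_e = 0.2164 / 0.31 = 0.6981 m/day.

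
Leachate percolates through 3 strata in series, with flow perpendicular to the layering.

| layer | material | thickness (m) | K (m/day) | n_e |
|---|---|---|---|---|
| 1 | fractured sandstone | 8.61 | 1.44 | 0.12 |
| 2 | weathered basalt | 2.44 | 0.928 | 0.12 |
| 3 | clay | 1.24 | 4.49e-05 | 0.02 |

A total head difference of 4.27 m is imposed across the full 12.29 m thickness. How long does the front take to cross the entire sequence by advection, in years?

With flow normal to the layers, continuity requires the same specific discharge q through every layer.
Σ(b_i/K_i) = 8.61/1.44 + 2.44/0.928 + 1.24/4.49e-05 = 27626 d.
q = Δh / Σ(b_i/K_i) = 4.27 / 27626 = 0.0001546 m/day.
In each layer the seepage velocity is v_i = q/n_i, so the layer transit time is t_i = b_i·n_i / q:
  layer 1 (fractured sandstone): t_1 = 8.61 × 0.12 / 0.0001546 = 6684 d
  layer 2 (weathered basalt): t_2 = 2.44 × 0.12 / 0.0001546 = 1894 d
  layer 3 (clay): t_3 = 1.24 × 0.02 / 0.0001546 = 160.4 d
Total t = Σ t_i = 8739 days = 23.93 years.

23.9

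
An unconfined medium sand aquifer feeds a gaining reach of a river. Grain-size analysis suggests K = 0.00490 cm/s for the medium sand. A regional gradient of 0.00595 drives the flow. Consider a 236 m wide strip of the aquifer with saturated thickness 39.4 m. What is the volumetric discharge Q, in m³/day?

234

Convert K: 0.00490 cm/s × 864 = 4.234 m/day.
Cross-sectional area A = 236 × 39.4 = 9298 m².
Hydraulic gradient i = 0.00595.
Darcy's law: Q = K · A · i = 4.234 × 9298 × 0.005950 = 234.2 m³/day.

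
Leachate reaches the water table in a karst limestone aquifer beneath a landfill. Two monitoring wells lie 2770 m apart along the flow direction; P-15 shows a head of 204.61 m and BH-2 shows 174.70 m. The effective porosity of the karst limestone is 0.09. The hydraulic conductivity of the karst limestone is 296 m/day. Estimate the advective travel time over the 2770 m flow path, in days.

78.0

Hydraulic gradient i = (204.61 − 174.70) / 2770 = 29.91 / 2770 = 0.01080.
Darcy flux q = K · i = 296.0 × 0.01080 = 3.196 m/day.
Seepage velocity v = q / n_e = 3.196 / 0.09 = 35.51 m/day.
Travel time t = L / v = 2770 / 35.51 = 78.00 days.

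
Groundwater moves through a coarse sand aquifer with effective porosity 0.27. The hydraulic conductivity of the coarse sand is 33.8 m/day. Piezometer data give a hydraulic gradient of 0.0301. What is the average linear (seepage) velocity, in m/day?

3.77

Hydraulic gradient i = 0.0301.
Darcy flux q = K · i = 33.80 × 0.03010 = 1.017 m/day.
Seepage velocity v = q / n_e = 1.017 / 0.27 = 3.768 m/day.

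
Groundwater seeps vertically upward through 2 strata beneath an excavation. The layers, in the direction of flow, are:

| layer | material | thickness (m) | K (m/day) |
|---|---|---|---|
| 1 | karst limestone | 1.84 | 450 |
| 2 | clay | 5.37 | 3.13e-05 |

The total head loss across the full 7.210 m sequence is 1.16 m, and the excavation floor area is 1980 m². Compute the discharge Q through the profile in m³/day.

Flow is perpendicular to layering, so the layers act in series and the equivalent K is the thickness-weighted harmonic mean.
Total thickness L = 1.84 + 5.37 = 7.210 m.
Σ(b_i/K_i) = 1.84/450 + 5.37/3.13e-05 = 1.716e+05 d.
K_eq = L / Σ(b_i/K_i) = 7.210 / 1.716e+05 = 4.202e-05 m/day.
Q = K_eq · A · (Δh/L) = 4.202e-05 × 1980 × (1.16/7.210) = 0.01339 m³/day.

0.0134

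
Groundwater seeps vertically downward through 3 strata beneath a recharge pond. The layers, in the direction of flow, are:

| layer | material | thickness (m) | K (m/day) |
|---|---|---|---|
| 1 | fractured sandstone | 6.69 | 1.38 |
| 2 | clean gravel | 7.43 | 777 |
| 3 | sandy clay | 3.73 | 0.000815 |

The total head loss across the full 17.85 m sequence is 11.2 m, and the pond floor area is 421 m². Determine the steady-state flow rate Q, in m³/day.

1.03

Flow is perpendicular to layering, so the layers act in series and the equivalent K is the thickness-weighted harmonic mean.
Total thickness L = 6.69 + 7.43 + 3.73 = 17.85 m.
Σ(b_i/K_i) = 6.69/1.38 + 7.43/777 + 3.73/0.000815 = 4582 d.
K_eq = L / Σ(b_i/K_i) = 17.85 / 4582 = 0.003896 m/day.
Q = K_eq · A · (Δh/L) = 0.003896 × 421 × (11.2/17.85) = 1.029 m³/day.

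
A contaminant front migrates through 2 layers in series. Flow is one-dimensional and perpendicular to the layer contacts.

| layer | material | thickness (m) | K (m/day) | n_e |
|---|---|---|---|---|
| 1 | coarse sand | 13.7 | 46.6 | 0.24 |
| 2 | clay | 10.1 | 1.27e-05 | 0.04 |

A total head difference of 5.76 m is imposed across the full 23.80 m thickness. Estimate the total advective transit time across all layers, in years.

With flow normal to the layers, continuity requires the same specific discharge q through every layer.
Σ(b_i/K_i) = 13.7/46.6 + 10.1/1.27e-05 = 7.953e+05 d.
q = Δh / Σ(b_i/K_i) = 5.76 / 7.953e+05 = 7.243e-06 m/day.
In each layer the seepage velocity is v_i = q/n_i, so the layer transit time is t_i = b_i·n_i / q:
  layer 1 (coarse sand): t_1 = 13.7 × 0.24 / 7.243e-06 = 4.540e+05 d
  layer 2 (clay): t_2 = 10.1 × 0.04 / 7.243e-06 = 55780 d
Total t = Σ t_i = 5.097e+05 days = 1396 years.

1400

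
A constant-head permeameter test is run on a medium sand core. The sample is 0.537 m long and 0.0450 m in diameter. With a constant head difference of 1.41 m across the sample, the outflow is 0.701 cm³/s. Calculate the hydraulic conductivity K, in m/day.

Cross-sectional area A = π·(d/2)² = π × (0.0450/2)² = 0.001590 m².
Convert discharge: 0.701 cm³/s = 7.010e-07 m³/s.
Darcy's law rearranged: K = Q·L / (A·Δh) = 7.010e-07 × 0.537 / (0.001590 × 1.41) = 0.0001679 m/s = 14.50 m/day.

14.5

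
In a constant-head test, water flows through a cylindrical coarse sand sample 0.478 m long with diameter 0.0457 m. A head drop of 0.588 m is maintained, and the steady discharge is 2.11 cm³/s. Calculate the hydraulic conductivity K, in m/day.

Cross-sectional area A = π·(d/2)² = π × (0.0457/2)² = 0.001640 m².
Convert discharge: 2.11 cm³/s = 2.110e-06 m³/s.
Darcy's law rearranged: K = Q·L / (A·Δh) = 2.110e-06 × 0.478 / (0.001640 × 0.588) = 0.001046 m/s = 90.35 m/day.

90.3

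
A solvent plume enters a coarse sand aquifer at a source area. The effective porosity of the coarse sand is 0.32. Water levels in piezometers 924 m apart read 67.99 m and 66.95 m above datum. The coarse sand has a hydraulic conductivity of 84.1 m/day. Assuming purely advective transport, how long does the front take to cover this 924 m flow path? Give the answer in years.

Hydraulic gradient i = (67.99 − 66.95) / 924 = 1.04 / 924 = 0.001126.
Darcy flux q = K · i = 84.10 × 0.001126 = 0.09466 m/day.
Seepage velocity v = q / n_e = 0.09466 / 0.32 = 0.2958 m/day.
Travel time t = L / v = 924 / 0.2958 = 3124 days = 8.552 years.

8.55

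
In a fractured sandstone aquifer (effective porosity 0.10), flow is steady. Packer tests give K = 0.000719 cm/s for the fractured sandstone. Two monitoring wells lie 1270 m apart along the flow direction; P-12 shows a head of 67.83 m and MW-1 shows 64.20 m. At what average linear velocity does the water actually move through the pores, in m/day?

Convert K: 0.000719 cm/s × 864 = 0.6212 m/day.
Hydraulic gradient i = (67.83 − 64.20) / 1270 = 3.63 / 1270 = 0.002858.
Darcy flux q = K · i = 0.6212 × 0.002858 = 0.001776 m/day.
Seepage velocity v = q / n_e = 0.001776 / 0.10 = 0.01776 m/day.

0.0178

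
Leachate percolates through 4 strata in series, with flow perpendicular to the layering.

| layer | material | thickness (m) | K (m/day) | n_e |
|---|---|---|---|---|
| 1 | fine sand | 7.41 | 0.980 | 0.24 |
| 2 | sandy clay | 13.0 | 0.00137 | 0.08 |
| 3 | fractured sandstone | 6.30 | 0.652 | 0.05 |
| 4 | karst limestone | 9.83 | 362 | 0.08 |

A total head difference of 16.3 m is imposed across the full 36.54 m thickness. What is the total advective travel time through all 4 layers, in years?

6.26

With flow normal to the layers, continuity requires the same specific discharge q through every layer.
Σ(b_i/K_i) = 7.41/0.980 + 13.0/0.00137 + 6.30/0.652 + 9.83/362 = 9506 d.
q = Δh / Σ(b_i/K_i) = 16.3 / 9506 = 0.001715 m/day.
In each layer the seepage velocity is v_i = q/n_i, so the layer transit time is t_i = b_i·n_i / q:
  layer 1 (fine sand): t_1 = 7.41 × 0.24 / 0.001715 = 1037 d
  layer 2 (sandy clay): t_2 = 13.0 × 0.08 / 0.001715 = 606.5 d
  layer 3 (fractured sandstone): t_3 = 6.30 × 0.05 / 0.001715 = 183.7 d
  layer 4 (karst limestone): t_4 = 9.83 × 0.08 / 0.001715 = 458.6 d
Total t = Σ t_i = 2286 days = 6.259 years.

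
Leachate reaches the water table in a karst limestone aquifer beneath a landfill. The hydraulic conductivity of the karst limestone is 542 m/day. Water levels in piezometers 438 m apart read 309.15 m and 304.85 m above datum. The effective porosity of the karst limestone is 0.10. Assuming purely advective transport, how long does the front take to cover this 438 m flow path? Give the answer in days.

Hydraulic gradient i = (309.15 − 304.85) / 438 = 4.3 / 438 = 0.009817.
Darcy flux q = K · i = 542.0 × 0.009817 = 5.321 m/day.
Seepage velocity v = q / n_e = 5.321 / 0.10 = 53.21 m/day.
Travel time t = L / v = 438 / 53.21 = 8.232 days.

8.23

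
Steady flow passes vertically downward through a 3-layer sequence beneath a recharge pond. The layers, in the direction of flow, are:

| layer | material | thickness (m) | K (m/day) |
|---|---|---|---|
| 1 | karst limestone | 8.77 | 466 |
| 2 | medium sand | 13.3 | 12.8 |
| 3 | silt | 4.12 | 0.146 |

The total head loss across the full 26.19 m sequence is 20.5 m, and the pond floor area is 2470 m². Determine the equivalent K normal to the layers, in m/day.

0.895

Flow is perpendicular to layering, so the layers act in series and the equivalent K is the thickness-weighted harmonic mean.
Total thickness L = 8.77 + 13.3 + 4.12 = 26.19 m.
Σ(b_i/K_i) = 8.77/466 + 13.3/12.8 + 4.12/0.146 = 29.28 d.
K_eq = L / Σ(b_i/K_i) = 26.19 / 29.28 = 0.8946 m/day.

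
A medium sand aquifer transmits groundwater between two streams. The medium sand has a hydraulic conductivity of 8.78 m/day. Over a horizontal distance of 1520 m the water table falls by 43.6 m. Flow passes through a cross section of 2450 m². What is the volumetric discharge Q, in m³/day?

Hydraulic gradient i = Δh / L = 43.6 / 1520 = 0.02868.
Darcy's law: Q = K · A · i = 8.780 × 2450 × 0.02868 = 617.0 m³/day.

617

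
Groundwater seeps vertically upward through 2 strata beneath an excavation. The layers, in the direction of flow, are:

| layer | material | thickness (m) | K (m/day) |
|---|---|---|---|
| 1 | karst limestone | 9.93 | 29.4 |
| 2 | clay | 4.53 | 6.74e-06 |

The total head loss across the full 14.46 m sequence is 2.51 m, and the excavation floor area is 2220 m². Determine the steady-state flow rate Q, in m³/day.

0.00829

Flow is perpendicular to layering, so the layers act in series and the equivalent K is the thickness-weighted harmonic mean.
Total thickness L = 9.93 + 4.53 = 14.46 m.
Σ(b_i/K_i) = 9.93/29.4 + 4.53/6.74e-06 = 6.721e+05 d.
K_eq = L / Σ(b_i/K_i) = 14.46 / 6.721e+05 = 2.151e-05 m/day.
Q = K_eq · A · (Δh/L) = 2.151e-05 × 2220 × (2.51/14.46) = 0.008291 m³/day.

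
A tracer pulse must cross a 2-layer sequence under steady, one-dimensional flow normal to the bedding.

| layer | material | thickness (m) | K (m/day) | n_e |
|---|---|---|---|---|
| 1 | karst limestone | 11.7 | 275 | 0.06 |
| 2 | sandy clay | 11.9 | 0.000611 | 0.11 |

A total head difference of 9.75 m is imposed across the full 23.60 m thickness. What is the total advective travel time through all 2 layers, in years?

11.0

With flow normal to the layers, continuity requires the same specific discharge q through every layer.
Σ(b_i/K_i) = 11.7/275 + 11.9/0.000611 = 19476 d.
q = Δh / Σ(b_i/K_i) = 9.75 / 19476 = 0.0005006 m/day.
In each layer the seepage velocity is v_i = q/n_i, so the layer transit time is t_i = b_i·n_i / q:
  layer 1 (karst limestone): t_1 = 11.7 × 0.06 / 0.0005006 = 1402 d
  layer 2 (sandy clay): t_2 = 11.9 × 0.11 / 0.0005006 = 2615 d
Total t = Σ t_i = 4017 days = 11.00 years.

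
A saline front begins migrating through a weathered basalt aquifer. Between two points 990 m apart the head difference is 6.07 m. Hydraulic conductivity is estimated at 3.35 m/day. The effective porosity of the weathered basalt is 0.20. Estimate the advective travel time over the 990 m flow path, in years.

26.4

Hydraulic gradient i = Δh / L = 6.07 / 990 = 0.006131.
Darcy flux q = K · i = 3.350 × 0.006131 = 0.02054 m/day.
Seepage velocity v = q / n_e = 0.02054 / 0.20 = 0.1027 m/day.
Travel time t = L / v = 990 / 0.1027 = 9640 days = 26.39 years.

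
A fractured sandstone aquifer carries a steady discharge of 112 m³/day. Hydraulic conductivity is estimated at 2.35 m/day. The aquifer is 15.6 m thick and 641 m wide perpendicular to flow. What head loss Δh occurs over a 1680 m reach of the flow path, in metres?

8.01

Cross-sectional area A = 641 × 15.6 = 10000 m².
From Q = K·A·i, i = Q / (K·A) = 112 / (2.350 × 10000) = 0.004766.
Head loss Δh = i · L = 0.004766 × 1680 = 8.007 m.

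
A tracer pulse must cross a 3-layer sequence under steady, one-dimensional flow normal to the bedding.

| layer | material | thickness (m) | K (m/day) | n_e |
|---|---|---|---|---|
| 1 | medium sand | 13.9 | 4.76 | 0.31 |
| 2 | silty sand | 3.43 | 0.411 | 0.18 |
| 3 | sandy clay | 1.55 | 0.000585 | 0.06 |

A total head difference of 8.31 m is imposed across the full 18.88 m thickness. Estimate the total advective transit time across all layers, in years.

4.40

With flow normal to the layers, continuity requires the same specific discharge q through every layer.
Σ(b_i/K_i) = 13.9/4.76 + 3.43/0.411 + 1.55/0.000585 = 2661 d.
q = Δh / Σ(b_i/K_i) = 8.31 / 2661 = 0.003123 m/day.
In each layer the seepage velocity is v_i = q/n_i, so the layer transit time is t_i = b_i·n_i / q:
  layer 1 (medium sand): t_1 = 13.9 × 0.31 / 0.003123 = 1380 d
  layer 2 (silty sand): t_2 = 3.43 × 0.18 / 0.003123 = 197.7 d
  layer 3 (sandy clay): t_3 = 1.55 × 0.06 / 0.003123 = 29.78 d
Total t = Σ t_i = 1607 days = 4.400 years.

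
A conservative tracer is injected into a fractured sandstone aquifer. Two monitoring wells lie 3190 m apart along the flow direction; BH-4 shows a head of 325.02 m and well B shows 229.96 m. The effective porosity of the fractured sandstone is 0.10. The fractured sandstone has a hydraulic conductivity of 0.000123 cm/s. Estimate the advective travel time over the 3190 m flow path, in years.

Convert K: 0.000123 cm/s × 864 = 0.1063 m/day.
Hydraulic gradient i = (325.02 − 229.96) / 3190 = 95.06 / 3190 = 0.02980.
Darcy flux q = K · i = 0.1063 × 0.02980 = 0.003167 m/day.
Seepage velocity v = q / n_e = 0.003167 / 0.10 = 0.03167 m/day.
Travel time t = L / v = 3190 / 0.03167 = 1.007e+05 days = 275.8 years.

276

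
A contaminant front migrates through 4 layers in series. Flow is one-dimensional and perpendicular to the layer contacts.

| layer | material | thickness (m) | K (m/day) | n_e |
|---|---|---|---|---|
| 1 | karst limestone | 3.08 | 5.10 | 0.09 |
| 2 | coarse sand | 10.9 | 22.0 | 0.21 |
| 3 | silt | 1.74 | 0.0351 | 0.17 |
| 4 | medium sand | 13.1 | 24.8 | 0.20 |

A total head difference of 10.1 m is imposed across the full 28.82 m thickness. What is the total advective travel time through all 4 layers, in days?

27.8

With flow normal to the layers, continuity requires the same specific discharge q through every layer.
Σ(b_i/K_i) = 3.08/5.10 + 10.9/22.0 + 1.74/0.0351 + 13.1/24.8 = 51.20 d.
q = Δh / Σ(b_i/K_i) = 10.1 / 51.20 = 0.1973 m/day.
In each layer the seepage velocity is v_i = q/n_i, so the layer transit time is t_i = b_i·n_i / q:
  layer 1 (karst limestone): t_1 = 3.08 × 0.09 / 0.1973 = 1.405 d
  layer 2 (coarse sand): t_2 = 10.9 × 0.21 / 0.1973 = 11.60 d
  layer 3 (silt): t_3 = 1.74 × 0.17 / 0.1973 = 1.500 d
  layer 4 (medium sand): t_4 = 13.1 × 0.20 / 0.1973 = 13.28 d
Total t = Σ t_i = 27.79 days.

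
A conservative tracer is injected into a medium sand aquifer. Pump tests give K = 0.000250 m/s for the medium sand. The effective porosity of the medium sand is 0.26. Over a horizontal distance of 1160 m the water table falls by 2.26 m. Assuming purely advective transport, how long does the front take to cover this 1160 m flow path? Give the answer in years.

19.6

Convert K: 0.000250 m/s × 86400 = 21.60 m/day.
Hydraulic gradient i = Δh / L = 2.26 / 1160 = 0.001948.
Darcy flux q = K · i = 21.60 × 0.001948 = 0.04208 m/day.
Seepage velocity v = q / n_e = 0.04208 / 0.26 = 0.1619 m/day.
Travel time t = L / v = 1160 / 0.1619 = 7167 days = 19.62 years.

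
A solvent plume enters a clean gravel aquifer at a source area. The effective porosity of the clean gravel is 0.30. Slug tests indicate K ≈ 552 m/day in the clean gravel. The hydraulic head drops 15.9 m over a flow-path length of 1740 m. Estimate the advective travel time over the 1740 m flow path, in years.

Hydraulic gradient i = Δh / L = 15.9 / 1740 = 0.009138.
Darcy flux q = K · i = 552.0 × 0.009138 = 5.044 m/day.
Seepage velocity v = q / n_e = 5.044 / 0.30 = 16.81 m/day.
Travel time t = L / v = 1740 / 16.81 = 103.5 days = 0.2833 years.

0.283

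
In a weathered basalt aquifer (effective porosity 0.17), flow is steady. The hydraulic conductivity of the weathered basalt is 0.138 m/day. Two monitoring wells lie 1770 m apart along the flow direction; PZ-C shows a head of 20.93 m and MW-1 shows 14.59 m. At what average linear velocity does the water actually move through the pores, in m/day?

0.00291

Hydraulic gradient i = (20.93 − 14.59) / 1770 = 6.34 / 1770 = 0.003582.
Darcy flux q = K · i = 0.1380 × 0.003582 = 0.0004943 m/day.
Seepage velocity v = q / n_e = 0.0004943 / 0.17 = 0.002908 m/day.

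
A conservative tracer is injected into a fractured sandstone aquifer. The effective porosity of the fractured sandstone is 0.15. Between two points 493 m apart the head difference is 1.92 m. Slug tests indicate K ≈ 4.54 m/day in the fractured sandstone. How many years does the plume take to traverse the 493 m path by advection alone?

11.5

Hydraulic gradient i = Δh / L = 1.92 / 493 = 0.003895.
Darcy flux q = K · i = 4.540 × 0.003895 = 0.01768 m/day.
Seepage velocity v = q / n_e = 0.01768 / 0.15 = 0.1179 m/day.
Travel time t = L / v = 493 / 0.1179 = 4182 days = 11.45 years.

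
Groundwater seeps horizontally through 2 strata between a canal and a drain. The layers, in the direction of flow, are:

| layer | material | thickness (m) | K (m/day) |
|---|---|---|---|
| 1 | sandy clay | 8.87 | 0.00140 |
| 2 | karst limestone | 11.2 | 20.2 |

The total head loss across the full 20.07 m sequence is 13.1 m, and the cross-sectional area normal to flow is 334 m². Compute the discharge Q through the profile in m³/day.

0.691

Flow is perpendicular to layering, so the layers act in series and the equivalent K is the thickness-weighted harmonic mean.
Total thickness L = 8.87 + 11.2 = 20.07 m.
Σ(b_i/K_i) = 8.87/0.00140 + 11.2/20.2 = 6336 d.
K_eq = L / Σ(b_i/K_i) = 20.07 / 6336 = 0.003167 m/day.
Q = K_eq · A · (Δh/L) = 0.003167 × 334 × (13.1/20.07) = 0.6905 m³/day.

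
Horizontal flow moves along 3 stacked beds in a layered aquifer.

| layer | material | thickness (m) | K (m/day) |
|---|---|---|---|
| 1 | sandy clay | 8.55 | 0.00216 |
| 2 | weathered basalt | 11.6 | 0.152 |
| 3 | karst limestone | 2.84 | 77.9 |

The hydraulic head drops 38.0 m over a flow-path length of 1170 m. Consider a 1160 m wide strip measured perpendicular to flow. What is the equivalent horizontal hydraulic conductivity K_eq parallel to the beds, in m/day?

Flow is parallel to layering, so each bed carries its own Darcy discharge and the transmissivities add.
Σ(K_i·b_i) = 0.00216×8.55 + 0.152×11.6 + 77.9×2.84 = 223.0 m²/day.
Total thickness b = 22.99 m, so K_eq = Σ(K_i·b_i)/b = 9.701 m/day.

9.70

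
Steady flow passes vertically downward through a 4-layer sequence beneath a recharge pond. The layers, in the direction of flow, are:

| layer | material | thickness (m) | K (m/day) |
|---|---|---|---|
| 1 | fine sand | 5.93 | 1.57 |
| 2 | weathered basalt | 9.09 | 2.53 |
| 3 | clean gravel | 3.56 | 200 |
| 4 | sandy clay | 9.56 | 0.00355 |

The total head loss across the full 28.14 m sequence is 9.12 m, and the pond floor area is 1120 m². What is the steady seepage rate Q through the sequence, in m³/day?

3.78

Flow is perpendicular to layering, so the layers act in series and the equivalent K is the thickness-weighted harmonic mean.
Total thickness L = 5.93 + 9.09 + 3.56 + 9.56 = 28.14 m.
Σ(b_i/K_i) = 5.93/1.57 + 9.09/2.53 + 3.56/200 + 9.56/0.00355 = 2700 d.
K_eq = L / Σ(b_i/K_i) = 28.14 / 2700 = 0.01042 m/day.
Q = K_eq · A · (Δh/L) = 0.01042 × 1120 × (9.12/28.14) = 3.783 m³/day.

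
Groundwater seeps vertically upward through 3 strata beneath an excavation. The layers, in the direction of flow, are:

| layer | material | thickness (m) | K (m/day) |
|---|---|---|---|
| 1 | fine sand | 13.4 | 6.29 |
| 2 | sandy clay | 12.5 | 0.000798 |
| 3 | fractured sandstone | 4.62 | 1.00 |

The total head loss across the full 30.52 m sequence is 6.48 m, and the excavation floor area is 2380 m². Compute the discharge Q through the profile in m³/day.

Flow is perpendicular to layering, so the layers act in series and the equivalent K is the thickness-weighted harmonic mean.
Total thickness L = 13.4 + 12.5 + 4.62 = 30.52 m.
Σ(b_i/K_i) = 13.4/6.29 + 12.5/0.000798 + 4.62/1.00 = 15671 d.
K_eq = L / Σ(b_i/K_i) = 30.52 / 15671 = 0.001948 m/day.
Q = K_eq · A · (Δh/L) = 0.001948 × 2380 × (6.48/30.52) = 0.9841 m³/day.

0.984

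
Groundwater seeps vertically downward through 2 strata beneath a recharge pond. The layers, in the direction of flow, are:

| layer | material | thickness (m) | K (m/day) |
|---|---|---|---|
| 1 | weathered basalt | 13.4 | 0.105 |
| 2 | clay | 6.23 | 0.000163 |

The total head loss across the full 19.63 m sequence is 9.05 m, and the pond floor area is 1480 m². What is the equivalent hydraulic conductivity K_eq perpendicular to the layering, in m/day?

Flow is perpendicular to layering, so the layers act in series and the equivalent K is the thickness-weighted harmonic mean.
Total thickness L = 13.4 + 6.23 = 19.63 m.
Σ(b_i/K_i) = 13.4/0.105 + 6.23/0.000163 = 38348 d.
K_eq = L / Σ(b_i/K_i) = 19.63 / 38348 = 0.0005119 m/day.

0.000512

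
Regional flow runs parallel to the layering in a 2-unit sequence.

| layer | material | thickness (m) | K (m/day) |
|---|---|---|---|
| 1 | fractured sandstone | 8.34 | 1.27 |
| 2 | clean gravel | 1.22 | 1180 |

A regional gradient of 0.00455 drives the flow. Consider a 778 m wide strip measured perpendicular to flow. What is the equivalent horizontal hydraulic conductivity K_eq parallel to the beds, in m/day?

152

Flow is parallel to layering, so each bed carries its own Darcy discharge and the transmissivities add.
Σ(K_i·b_i) = 1.27×8.34 + 1180×1.22 = 1450 m²/day.
Total thickness b = 9.560 m, so K_eq = Σ(K_i·b_i)/b = 151.7 m/day.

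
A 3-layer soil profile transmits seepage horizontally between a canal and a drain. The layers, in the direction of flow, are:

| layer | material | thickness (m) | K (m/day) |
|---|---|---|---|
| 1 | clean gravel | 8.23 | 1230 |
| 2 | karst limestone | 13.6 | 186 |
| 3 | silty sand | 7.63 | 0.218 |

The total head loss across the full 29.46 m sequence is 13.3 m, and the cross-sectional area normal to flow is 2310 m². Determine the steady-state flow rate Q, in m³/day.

876

Flow is perpendicular to layering, so the layers act in series and the equivalent K is the thickness-weighted harmonic mean.
Total thickness L = 8.23 + 13.6 + 7.63 = 29.46 m.
Σ(b_i/K_i) = 8.23/1230 + 13.6/186 + 7.63/0.218 = 35.08 d.
K_eq = L / Σ(b_i/K_i) = 29.46 / 35.08 = 0.8398 m/day.
Q = K_eq · A · (Δh/L) = 0.8398 × 2310 × (13.3/29.46) = 875.8 m³/day.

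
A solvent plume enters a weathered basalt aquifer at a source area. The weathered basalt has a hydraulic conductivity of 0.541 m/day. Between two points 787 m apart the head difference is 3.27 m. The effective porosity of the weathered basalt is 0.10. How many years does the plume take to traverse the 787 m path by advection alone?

Hydraulic gradient i = Δh / L = 3.27 / 787 = 0.004155.
Darcy flux q = K · i = 0.5410 × 0.004155 = 0.002248 m/day.
Seepage velocity v = q / n_e = 0.002248 / 0.10 = 0.02248 m/day.
Travel time t = L / v = 787 / 0.02248 = 35011 days = 95.85 years.

95.9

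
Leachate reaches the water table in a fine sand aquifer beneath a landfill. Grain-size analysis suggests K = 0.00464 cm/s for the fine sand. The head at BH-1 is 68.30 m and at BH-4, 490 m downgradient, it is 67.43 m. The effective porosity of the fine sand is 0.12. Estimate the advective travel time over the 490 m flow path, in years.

Convert K: 0.00464 cm/s × 864 = 4.009 m/day.
Hydraulic gradient i = (68.30 − 67.43) / 490 = 0.87 / 490 = 0.001776.
Darcy flux q = K · i = 4.009 × 0.001776 = 0.007118 m/day.
Seepage velocity v = q / n_e = 0.007118 / 0.12 = 0.05932 m/day.
Travel time t = L / v = 490 / 0.05932 = 8261 days = 22.62 years.

22.6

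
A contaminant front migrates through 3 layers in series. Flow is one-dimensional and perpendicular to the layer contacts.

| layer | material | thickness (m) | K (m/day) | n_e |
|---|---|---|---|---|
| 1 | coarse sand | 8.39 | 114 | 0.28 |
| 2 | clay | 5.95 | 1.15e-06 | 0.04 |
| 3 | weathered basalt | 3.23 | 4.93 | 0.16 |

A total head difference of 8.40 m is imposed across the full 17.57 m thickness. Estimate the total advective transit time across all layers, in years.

5230

With flow normal to the layers, continuity requires the same specific discharge q through every layer.
Σ(b_i/K_i) = 8.39/114 + 5.95/1.15e-06 + 3.23/4.93 = 5.174e+06 d.
q = Δh / Σ(b_i/K_i) = 8.40 / 5.174e+06 = 1.624e-06 m/day.
In each layer the seepage velocity is v_i = q/n_i, so the layer transit time is t_i = b_i·n_i / q:
  layer 1 (coarse sand): t_1 = 8.39 × 0.28 / 1.624e-06 = 1.447e+06 d
  layer 2 (clay): t_2 = 5.95 × 0.04 / 1.624e-06 = 1.466e+05 d
  layer 3 (weathered basalt): t_3 = 3.23 × 0.16 / 1.624e-06 = 3.183e+05 d
Total t = Σ t_i = 1.912e+06 days = 5234 years.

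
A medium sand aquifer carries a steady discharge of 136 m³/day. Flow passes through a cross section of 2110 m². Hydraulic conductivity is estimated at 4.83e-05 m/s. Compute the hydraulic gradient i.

Convert K: 4.83e-05 m/s × 86400 = 4.173 m/day.
From Q = K·A·i, i = Q / (K·A) = 136 / (4.173 × 2110) = 0.01545.

0.0154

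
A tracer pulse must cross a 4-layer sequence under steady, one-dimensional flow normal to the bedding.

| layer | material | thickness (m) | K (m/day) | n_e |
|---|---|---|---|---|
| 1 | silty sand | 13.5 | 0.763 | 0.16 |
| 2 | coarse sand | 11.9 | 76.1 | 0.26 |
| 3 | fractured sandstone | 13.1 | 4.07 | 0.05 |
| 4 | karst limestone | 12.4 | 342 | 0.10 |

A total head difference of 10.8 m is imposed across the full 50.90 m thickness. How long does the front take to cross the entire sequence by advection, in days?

14.0

With flow normal to the layers, continuity requires the same specific discharge q through every layer.
Σ(b_i/K_i) = 13.5/0.763 + 11.9/76.1 + 13.1/4.07 + 12.4/342 = 21.10 d.
q = Δh / Σ(b_i/K_i) = 10.8 / 21.10 = 0.5117 m/day.
In each layer the seepage velocity is v_i = q/n_i, so the layer transit time is t_i = b_i·n_i / q:
  layer 1 (silty sand): t_1 = 13.5 × 0.16 / 0.5117 = 4.221 d
  layer 2 (coarse sand): t_2 = 11.9 × 0.26 / 0.5117 = 6.046 d
  layer 3 (fractured sandstone): t_3 = 13.1 × 0.05 / 0.5117 = 1.280 d
  layer 4 (karst limestone): t_4 = 12.4 × 0.10 / 0.5117 = 2.423 d
Total t = Σ t_i = 13.97 days.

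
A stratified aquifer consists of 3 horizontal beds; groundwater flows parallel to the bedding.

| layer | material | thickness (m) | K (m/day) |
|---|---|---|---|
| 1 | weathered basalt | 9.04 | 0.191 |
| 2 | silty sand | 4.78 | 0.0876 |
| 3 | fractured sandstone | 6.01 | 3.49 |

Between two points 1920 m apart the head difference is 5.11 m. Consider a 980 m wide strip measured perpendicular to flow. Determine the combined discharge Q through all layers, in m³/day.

Flow is parallel to layering, so each bed carries its own Darcy discharge and the transmissivities add.
Σ(K_i·b_i) = 0.191×9.04 + 0.0876×4.78 + 3.49×6.01 = 23.12 m²/day.
Hydraulic gradient i = Δh / L = 5.11 / 1920 = 0.002661.
Q = Σ(K_i·b_i) · W · i = 23.12 × 980 × 0.002661 = 60.30 m³/day.

60.3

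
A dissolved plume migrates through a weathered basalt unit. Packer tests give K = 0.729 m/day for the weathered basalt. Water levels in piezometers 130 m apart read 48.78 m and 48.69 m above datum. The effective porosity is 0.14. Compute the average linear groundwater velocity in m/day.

Hydraulic gradient i = (48.78 − 48.69) / 130 = 0.09 / 130 = 0.0006923.
Darcy flux q = K · i = 0.7290 × 0.0006923 = 0.0005047 m/day.
Seepage velocity v = q / n_e = 0.0005047 / 0.14 = 0.003605 m/day.

0.00360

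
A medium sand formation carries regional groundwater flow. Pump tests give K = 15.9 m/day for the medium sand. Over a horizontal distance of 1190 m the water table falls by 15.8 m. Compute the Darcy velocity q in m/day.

Hydraulic gradient i = Δh / L = 15.8 / 1190 = 0.01328.
Specific discharge q = K · i = 15.90 × 0.01328 = 0.2111 m/day.

0.211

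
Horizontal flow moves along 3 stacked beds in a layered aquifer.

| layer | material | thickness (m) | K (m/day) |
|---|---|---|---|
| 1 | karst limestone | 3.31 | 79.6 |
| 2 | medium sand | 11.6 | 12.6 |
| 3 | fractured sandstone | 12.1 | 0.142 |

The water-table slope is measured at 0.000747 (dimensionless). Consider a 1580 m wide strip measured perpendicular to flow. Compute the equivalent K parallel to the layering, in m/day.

Flow is parallel to layering, so each bed carries its own Darcy discharge and the transmissivities add.
Σ(K_i·b_i) = 79.6×3.31 + 12.6×11.6 + 0.142×12.1 = 411.4 m²/day.
Total thickness b = 27.01 m, so K_eq = Σ(K_i·b_i)/b = 15.23 m/day.

15.2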